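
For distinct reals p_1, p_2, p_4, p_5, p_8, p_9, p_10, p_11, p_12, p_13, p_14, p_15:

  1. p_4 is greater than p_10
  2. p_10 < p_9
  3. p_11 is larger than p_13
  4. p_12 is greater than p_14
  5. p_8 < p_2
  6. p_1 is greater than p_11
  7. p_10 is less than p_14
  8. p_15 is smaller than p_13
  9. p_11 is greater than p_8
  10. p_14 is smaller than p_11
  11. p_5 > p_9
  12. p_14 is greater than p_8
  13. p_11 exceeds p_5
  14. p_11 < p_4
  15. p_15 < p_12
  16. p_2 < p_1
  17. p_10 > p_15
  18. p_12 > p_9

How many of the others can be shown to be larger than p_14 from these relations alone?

Directly above p_14: p_12, p_11.
One step further: p_1, p_4 (4 so far).
No other element is forced above p_14 by the given relations, so the count is 4.

4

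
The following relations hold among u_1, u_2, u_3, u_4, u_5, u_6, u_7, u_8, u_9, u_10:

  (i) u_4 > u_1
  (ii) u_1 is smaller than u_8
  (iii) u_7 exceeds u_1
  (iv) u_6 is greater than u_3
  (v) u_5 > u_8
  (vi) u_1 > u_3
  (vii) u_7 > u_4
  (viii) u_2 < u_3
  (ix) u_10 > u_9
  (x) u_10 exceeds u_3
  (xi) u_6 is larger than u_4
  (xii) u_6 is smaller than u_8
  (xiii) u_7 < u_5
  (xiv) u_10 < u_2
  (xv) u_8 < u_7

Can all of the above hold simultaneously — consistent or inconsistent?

inconsistent

We have u_3 < u_10 stated directly, yet also u_10 < u_2 < u_3 by chaining the others — so u_10 < u_3. Contradiction.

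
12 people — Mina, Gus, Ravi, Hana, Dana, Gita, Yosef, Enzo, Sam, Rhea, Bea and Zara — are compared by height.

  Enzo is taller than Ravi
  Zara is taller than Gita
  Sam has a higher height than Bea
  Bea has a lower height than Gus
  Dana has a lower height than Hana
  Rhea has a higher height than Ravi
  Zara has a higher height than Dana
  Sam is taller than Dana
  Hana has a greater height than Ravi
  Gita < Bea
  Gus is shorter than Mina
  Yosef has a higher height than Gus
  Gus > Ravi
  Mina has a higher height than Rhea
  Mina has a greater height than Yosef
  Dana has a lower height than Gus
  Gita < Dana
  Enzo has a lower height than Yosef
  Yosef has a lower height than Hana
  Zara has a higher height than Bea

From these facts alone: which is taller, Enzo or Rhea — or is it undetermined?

Following every chain through Enzo: above Enzo we get Yosef, Hana, Mina; below Enzo we get Ravi.
Rhea is not reached, and no chain runs the other way from Rhea to Enzo.
So the given relations leave the order of Enzo and Rhea undetermined.

undetermined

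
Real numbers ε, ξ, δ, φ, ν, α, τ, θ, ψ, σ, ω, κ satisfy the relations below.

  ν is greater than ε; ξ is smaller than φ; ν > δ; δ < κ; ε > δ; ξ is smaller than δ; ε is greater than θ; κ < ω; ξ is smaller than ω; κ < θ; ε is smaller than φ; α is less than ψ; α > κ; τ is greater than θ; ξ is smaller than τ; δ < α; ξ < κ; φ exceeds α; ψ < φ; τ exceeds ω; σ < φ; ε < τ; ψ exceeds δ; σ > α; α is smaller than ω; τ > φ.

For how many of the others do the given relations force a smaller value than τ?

From τ the given relations immediately reach ξ, θ, ε, φ, ω.
From those, δ, κ, α, ψ, σ — 10 in total.
No other element is forced below τ by the given relations, so the count is 10.

10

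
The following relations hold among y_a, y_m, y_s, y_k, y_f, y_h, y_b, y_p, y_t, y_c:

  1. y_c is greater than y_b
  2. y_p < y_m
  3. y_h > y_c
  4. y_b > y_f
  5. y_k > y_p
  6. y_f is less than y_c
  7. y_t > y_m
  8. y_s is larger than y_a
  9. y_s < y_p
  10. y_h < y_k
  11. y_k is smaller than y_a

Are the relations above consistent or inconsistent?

inconsistent

Chaining the given relations yields y_k < y_a < y_s < y_p, so y_k < y_p. But one relation states y_p < y_k. These cannot both hold.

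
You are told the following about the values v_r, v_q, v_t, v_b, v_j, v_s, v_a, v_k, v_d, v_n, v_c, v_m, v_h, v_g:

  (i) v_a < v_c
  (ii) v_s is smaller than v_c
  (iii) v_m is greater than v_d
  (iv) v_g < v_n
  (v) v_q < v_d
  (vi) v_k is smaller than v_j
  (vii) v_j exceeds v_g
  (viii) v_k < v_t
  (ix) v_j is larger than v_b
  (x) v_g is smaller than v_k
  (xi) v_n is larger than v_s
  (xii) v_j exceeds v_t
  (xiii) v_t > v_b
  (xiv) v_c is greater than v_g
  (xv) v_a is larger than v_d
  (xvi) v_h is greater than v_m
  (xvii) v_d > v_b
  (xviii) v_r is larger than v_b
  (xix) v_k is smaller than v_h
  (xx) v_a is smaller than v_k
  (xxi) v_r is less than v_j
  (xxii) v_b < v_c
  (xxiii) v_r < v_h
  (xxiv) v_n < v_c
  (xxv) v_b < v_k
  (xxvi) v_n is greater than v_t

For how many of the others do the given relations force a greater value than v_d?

The elements the relations force above v_d are v_a, v_m, v_k, v_t, v_j, v_n, v_c, v_h — no chain reaches any other.
That is 8.

8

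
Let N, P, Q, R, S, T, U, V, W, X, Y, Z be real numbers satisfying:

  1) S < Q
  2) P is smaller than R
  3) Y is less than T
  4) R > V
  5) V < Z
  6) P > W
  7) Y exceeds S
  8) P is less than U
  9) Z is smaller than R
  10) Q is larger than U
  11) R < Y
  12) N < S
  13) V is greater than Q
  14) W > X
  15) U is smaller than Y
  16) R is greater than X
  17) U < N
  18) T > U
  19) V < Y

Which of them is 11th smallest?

Y

Chaining the given pairs: X < W < P < U < N < S < Q < V < Z < R < Y < T.
Counting 11 from the smallest end gives Y.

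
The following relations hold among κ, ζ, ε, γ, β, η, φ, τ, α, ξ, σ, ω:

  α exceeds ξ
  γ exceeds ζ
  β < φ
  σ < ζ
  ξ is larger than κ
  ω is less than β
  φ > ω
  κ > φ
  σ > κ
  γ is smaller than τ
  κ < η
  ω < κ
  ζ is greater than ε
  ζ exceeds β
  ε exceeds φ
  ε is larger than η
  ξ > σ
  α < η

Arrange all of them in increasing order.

ω < β < φ < κ < σ < ξ < α < η < ε < ζ < γ < τ

Each adjacent pair is fixed by a given relation: ω < β; β < φ; φ < κ; κ < σ; σ < ξ; ξ < α; α < η; η < ε; ε < ζ; ζ < γ; γ < τ. Chaining them end to end gives the full order.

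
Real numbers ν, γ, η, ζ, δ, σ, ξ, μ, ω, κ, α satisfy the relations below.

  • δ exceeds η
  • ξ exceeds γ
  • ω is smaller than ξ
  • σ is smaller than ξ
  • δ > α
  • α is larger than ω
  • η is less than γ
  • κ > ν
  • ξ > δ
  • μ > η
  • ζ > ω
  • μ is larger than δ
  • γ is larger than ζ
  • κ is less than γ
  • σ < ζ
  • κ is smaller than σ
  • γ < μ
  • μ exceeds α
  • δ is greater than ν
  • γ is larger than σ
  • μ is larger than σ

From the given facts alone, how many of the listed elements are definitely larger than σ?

4

From σ the given relations immediately reach ζ, γ, ξ, μ.
Nothing else is reachable above σ; 4 in all.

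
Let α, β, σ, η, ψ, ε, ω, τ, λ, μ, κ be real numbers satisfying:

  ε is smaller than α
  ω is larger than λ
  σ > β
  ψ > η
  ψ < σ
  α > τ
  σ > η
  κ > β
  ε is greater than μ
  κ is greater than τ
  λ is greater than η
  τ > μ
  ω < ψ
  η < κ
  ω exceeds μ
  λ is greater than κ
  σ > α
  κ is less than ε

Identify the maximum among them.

σ

η is not greatest since η < κ; μ is not greatest since μ < τ; τ is not greatest since τ < κ; β is not greatest since β < κ; κ is not greatest since κ < ε; λ is not greatest since λ < ω; ε is not greatest since ε < α; α is not greatest since α < σ; ω is not greatest since ω < ψ; ψ is not greatest since ψ < σ.
Only σ has nothing above it, so σ is the maximum.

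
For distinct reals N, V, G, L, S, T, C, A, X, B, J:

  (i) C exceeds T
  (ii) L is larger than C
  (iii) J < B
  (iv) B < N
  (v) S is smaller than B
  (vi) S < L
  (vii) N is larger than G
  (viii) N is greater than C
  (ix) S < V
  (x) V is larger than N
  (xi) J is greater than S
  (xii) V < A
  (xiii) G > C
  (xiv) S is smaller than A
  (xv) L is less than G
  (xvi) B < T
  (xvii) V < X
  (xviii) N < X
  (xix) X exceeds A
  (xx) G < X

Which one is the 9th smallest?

V

Piecing the relations together gives one ordering: S < J < B < T < C < L < G < N < V < A < X.
Counting 9 from the smallest end gives V.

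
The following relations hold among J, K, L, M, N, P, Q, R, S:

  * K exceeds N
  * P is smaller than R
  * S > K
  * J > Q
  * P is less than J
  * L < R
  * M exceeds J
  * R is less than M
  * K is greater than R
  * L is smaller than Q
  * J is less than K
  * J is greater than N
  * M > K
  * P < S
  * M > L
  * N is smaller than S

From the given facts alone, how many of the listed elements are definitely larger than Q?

From Q the given relations immediately reach J.
From those, K, M — 3 in total.
From those, S — 4 in total.
No other element is forced above Q by the given relations, so the count is 4.

4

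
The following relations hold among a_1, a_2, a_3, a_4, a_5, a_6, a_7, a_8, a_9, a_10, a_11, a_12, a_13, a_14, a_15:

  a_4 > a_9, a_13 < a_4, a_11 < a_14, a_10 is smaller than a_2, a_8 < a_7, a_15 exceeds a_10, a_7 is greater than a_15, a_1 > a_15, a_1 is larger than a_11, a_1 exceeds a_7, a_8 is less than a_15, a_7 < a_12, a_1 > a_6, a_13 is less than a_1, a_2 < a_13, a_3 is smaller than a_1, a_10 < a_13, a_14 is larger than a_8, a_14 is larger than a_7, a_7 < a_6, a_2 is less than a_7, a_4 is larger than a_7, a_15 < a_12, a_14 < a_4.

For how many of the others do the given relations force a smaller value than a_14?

6

The elements the relations force below a_14 are a_8, a_10, a_15, a_2, a_7, a_11 — no chain reaches any other.
That is 6.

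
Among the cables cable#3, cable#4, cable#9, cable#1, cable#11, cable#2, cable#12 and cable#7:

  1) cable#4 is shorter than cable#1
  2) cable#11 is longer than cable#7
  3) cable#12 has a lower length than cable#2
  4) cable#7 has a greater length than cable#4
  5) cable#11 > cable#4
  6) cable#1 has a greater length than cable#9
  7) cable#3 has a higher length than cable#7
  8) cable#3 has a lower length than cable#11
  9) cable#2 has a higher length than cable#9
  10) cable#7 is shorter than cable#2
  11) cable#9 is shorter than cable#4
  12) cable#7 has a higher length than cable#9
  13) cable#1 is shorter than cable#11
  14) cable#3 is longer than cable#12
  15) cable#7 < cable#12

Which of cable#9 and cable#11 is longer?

cable#11

cable#9 < cable#4 and cable#4 < cable#7 give cable#9 < cable#7.
With cable#7 < cable#12: cable#9 < cable#4 < cable#7 < cable#12.
With cable#12 < cable#3: cable#9 < cable#4 < cable#7 < cable#12 < cable#3.
With cable#3 < cable#11: cable#9 < cable#4 < cable#7 < cable#12 < cable#3 < cable#11.
So cable#9 < cable#11; cable#11 is the longer of the two.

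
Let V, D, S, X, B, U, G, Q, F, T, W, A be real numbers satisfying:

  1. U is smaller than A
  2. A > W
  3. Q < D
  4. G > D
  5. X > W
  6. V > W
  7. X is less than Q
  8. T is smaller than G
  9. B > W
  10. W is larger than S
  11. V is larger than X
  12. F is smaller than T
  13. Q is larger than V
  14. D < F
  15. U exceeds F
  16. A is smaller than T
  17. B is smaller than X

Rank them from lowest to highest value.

The consecutive links are each given: S < W; W < B; B < X; X < V; V < Q; Q < D; D < F; F < U; U < A; A < T; T < G.

S < W < B < X < V < Q < D < F < U < A < T < G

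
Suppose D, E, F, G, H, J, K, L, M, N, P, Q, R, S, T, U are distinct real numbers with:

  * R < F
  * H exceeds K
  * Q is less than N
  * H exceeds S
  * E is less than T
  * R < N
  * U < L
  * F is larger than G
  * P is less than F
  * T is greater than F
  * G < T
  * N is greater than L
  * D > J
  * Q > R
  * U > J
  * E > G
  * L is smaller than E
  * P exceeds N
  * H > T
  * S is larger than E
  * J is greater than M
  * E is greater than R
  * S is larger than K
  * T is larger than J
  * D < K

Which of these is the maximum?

M is not greatest since M < J; J is not greatest since J < T; D is not greatest since D < K; G is not greatest since G < E; R is not greatest since R < E; U is not greatest since U < L; Q is not greatest since Q < N; L is not greatest since L < E; N is not greatest since N < P; E is not greatest since E < S; P is not greatest since P < F; F is not greatest since F < T; T is not greatest since T < H; K is not greatest since K < S; S is not greatest since S < H.
Only H has nothing above it, so H is the maximum.

H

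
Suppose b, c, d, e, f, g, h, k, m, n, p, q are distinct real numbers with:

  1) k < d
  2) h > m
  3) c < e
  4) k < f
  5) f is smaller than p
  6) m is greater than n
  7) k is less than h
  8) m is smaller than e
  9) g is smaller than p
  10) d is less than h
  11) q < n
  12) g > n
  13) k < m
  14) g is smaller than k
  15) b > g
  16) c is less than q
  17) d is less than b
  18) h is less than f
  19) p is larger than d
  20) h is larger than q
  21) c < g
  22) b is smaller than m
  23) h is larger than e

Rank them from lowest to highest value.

c < q < n < g < k < d < b < m < e < h < f < p

The consecutive links are each given: c < q; q < n; n < g; g < k; k < d; d < b; b < m; m < e; e < h; h < f; f < p.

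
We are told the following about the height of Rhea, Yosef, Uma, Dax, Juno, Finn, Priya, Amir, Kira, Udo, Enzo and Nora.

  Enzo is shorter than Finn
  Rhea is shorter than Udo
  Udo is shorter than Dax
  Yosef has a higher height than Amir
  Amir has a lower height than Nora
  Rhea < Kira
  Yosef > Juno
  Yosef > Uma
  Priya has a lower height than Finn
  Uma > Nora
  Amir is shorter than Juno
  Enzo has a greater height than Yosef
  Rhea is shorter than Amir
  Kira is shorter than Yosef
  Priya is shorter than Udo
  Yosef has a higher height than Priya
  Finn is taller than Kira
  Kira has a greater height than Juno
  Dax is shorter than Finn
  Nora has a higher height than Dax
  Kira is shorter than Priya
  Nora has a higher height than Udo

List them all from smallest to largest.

Nothing is placed below Rhea, so it is least; from there Rhea < Amir; Amir < Juno; Juno < Kira; Kira < Priya; Priya < Udo; Udo < Dax; Dax < Nora; Nora < Uma; Uma < Yosef; Yosef < Enzo; Enzo < Finn, each given directly.

Rhea < Amir < Juno < Kira < Priya < Udo < Dax < Nora < Uma < Yosef < Enzo < Finn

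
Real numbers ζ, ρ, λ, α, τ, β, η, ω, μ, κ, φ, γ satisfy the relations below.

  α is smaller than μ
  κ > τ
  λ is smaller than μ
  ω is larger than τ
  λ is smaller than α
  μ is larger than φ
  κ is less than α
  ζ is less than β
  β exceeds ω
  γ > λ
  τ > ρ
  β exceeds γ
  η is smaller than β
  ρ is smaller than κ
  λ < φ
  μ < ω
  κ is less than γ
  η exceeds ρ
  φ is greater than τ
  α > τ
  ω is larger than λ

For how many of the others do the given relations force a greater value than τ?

From τ the given relations immediately reach κ, φ, α, ω.
From those, μ, γ, β — 7 in total.
Nothing else is reachable above τ; 7 in all.

7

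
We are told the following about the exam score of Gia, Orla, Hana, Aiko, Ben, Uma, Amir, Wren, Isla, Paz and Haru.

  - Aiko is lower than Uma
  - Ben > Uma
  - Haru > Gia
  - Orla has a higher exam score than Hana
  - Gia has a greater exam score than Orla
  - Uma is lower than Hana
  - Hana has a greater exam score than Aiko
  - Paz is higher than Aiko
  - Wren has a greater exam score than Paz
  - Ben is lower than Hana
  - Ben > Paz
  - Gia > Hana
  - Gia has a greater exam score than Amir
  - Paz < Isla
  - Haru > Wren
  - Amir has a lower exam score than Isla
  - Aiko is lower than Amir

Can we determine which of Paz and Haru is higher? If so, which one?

The relevant relations are Paz < Ben; Ben < Hana; Hana < Orla; Orla < Gia; Gia < Haru.
Chaining these gives Paz < Ben < Hana < Orla < Gia < Haru.
So Haru is higher.

Haru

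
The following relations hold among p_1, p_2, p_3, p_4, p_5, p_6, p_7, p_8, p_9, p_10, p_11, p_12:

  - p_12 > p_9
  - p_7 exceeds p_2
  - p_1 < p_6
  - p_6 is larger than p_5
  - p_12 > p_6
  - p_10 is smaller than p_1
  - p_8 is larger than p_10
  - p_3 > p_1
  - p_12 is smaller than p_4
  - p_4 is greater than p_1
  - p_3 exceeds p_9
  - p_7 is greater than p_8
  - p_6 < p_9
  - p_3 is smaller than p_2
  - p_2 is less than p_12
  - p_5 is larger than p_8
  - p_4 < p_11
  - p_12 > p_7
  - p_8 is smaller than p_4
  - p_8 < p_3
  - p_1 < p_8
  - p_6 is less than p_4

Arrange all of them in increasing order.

Each adjacent pair is fixed by a given relation: p_10 < p_1; p_1 < p_8; p_8 < p_5; p_5 < p_6; p_6 < p_9; p_9 < p_3; p_3 < p_2; p_2 < p_7; p_7 < p_12; p_12 < p_4; p_4 < p_11. Chaining them end to end gives the full order.

p_10 < p_1 < p_8 < p_5 < p_6 < p_9 < p_3 < p_2 < p_7 < p_12 < p_4 < p_11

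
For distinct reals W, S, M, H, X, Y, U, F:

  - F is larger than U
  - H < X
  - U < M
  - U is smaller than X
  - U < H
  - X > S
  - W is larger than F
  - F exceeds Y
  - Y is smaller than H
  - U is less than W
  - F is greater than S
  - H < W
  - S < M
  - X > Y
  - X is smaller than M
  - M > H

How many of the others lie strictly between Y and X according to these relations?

1

Chaining upward from Y reaches: H, F, M, W.
Chaining downward from X reaches: U, S, H.
Strictly between Y and X are those in both lists: H — 1 element.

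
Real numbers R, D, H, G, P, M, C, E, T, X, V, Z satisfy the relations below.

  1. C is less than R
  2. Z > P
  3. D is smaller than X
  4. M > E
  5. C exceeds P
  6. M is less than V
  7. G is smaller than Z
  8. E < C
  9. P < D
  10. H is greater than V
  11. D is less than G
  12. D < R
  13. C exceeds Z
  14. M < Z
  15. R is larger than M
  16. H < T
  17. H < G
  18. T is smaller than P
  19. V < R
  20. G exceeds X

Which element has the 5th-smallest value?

T

Chaining the given pairs: E < M < V < H < T < P < D < X < G < Z < C < R.
Counting 5 from the smallest end gives T.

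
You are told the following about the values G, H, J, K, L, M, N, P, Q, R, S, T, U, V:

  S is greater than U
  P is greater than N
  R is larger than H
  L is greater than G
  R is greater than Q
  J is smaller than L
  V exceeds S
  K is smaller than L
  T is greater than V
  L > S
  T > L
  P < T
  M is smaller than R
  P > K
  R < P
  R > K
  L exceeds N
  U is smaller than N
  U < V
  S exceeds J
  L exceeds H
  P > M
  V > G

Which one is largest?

T

Chaining downward from T: directly below it, P, L, V; then U, H, J, M, G, K, R, S, N; then Q.
That covers every other element, and nothing is given above T, so T is the largest.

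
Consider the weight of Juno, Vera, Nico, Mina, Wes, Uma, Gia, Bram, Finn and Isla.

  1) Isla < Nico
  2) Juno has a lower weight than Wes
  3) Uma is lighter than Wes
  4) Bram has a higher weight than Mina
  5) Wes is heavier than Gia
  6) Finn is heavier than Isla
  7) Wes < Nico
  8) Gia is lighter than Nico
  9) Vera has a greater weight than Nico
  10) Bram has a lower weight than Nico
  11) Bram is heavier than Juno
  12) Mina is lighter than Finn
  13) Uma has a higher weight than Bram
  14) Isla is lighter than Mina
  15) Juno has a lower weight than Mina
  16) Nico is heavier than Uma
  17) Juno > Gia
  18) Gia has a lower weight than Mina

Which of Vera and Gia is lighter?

Gia

Link the given pairs in sequence: Gia < Juno; Juno < Mina; Mina < Bram; Bram < Uma; Uma < Wes; Wes < Nico; Nico < Vera.
Together: Gia < Juno < Mina < Bram < Uma < Wes < Nico < Vera.
So Gia < Vera; Gia is the lighter of the two.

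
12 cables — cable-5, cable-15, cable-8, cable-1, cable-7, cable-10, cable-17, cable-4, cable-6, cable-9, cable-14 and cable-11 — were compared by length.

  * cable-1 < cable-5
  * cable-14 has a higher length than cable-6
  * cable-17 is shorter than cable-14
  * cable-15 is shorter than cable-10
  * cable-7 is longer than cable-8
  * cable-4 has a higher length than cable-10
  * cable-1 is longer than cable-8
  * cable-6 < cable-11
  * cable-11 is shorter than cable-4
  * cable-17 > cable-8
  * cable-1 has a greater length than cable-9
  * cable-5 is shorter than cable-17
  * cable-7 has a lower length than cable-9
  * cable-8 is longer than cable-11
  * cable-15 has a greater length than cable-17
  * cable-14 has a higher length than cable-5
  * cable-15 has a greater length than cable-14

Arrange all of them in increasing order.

The consecutive links are each given: cable-6 < cable-11; cable-11 < cable-8; cable-8 < cable-7; cable-7 < cable-9; cable-9 < cable-1; cable-1 < cable-5; cable-5 < cable-17; cable-17 < cable-14; cable-14 < cable-15; cable-15 < cable-10; cable-10 < cable-4.

cable-6 < cable-11 < cable-8 < cable-7 < cable-9 < cable-1 < cable-5 < cable-17 < cable-14 < cable-15 < cable-10 < cable-4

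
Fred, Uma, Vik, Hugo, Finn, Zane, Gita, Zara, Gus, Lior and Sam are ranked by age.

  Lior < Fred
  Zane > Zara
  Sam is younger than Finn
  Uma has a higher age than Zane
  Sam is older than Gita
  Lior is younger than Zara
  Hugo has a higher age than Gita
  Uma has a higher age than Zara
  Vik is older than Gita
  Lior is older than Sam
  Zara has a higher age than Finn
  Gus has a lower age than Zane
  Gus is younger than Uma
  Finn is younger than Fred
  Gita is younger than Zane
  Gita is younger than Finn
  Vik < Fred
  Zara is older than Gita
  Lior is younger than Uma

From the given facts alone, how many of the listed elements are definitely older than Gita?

From Gita the given relations immediately reach Sam, Finn, Vik, Zara, Zane, Hugo.
From those, Lior, Fred, Uma — 9 in total.
No other element is forced above Gita by the given relations, so the count is 9.

9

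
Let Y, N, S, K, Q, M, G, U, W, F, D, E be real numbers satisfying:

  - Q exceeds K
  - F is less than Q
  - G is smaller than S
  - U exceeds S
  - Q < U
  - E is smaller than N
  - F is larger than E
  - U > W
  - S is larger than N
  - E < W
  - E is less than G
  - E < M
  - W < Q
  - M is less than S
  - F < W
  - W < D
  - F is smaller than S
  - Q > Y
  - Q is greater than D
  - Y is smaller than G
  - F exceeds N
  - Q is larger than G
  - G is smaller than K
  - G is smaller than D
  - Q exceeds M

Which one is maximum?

U

Y is not greatest since Y < G; E is not greatest since E < N; M is not greatest since M < Q; N is not greatest since N < S; G is not greatest since G < D; F is not greatest since F < Q; S is not greatest since S < U; K is not greatest since K < Q; W is not greatest since W < D; D is not greatest since D < Q; Q is not greatest since Q < U.
Only U has nothing above it, so U is the maximum.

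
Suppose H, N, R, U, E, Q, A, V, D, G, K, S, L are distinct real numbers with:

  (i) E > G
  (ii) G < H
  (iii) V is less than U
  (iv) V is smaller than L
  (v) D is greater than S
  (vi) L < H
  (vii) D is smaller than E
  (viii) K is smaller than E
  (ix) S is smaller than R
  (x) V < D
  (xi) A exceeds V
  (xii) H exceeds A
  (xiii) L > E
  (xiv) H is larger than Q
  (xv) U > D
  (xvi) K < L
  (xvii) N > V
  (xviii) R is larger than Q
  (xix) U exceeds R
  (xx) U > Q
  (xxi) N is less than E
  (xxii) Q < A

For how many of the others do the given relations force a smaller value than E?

6

Directly below E: K, N, G, D.
One step further: S, V (6 so far).
No other element is forced below E by the given relations, so the count is 6.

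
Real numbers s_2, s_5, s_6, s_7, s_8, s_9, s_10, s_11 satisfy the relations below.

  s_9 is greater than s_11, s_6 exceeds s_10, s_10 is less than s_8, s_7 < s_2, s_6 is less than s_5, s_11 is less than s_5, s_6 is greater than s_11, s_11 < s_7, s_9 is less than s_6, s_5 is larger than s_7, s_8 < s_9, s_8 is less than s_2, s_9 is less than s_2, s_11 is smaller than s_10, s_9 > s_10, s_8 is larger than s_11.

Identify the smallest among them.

s_11

Chaining upward from s_11: directly above it, s_10, s_8, s_9, s_7, s_6, s_5; then s_2.
That covers every other element, and nothing is given below s_11, so s_11 is the smallest.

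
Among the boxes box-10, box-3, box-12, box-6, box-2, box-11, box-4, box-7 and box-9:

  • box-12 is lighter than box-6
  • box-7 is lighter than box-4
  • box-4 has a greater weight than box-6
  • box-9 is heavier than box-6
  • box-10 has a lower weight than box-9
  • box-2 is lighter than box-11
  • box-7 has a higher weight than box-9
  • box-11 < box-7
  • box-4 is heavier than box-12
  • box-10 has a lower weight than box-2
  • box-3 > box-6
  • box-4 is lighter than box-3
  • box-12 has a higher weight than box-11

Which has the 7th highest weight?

box-11

Piecing the relations together gives one ordering: box-10 < box-2 < box-11 < box-12 < box-6 < box-9 < box-7 < box-4 < box-3.
The 7th largest is box-11.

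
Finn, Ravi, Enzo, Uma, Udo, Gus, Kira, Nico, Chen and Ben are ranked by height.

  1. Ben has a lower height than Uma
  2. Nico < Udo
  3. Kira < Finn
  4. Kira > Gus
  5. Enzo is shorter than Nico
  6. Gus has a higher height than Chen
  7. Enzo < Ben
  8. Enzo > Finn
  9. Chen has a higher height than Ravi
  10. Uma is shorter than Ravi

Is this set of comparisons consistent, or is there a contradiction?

inconsistent

Chaining the given relations yields Ben < Uma < Ravi < Chen < Gus < Kira < Finn < Enzo, so Ben < Enzo. But one relation states Enzo < Ben. These cannot both hold.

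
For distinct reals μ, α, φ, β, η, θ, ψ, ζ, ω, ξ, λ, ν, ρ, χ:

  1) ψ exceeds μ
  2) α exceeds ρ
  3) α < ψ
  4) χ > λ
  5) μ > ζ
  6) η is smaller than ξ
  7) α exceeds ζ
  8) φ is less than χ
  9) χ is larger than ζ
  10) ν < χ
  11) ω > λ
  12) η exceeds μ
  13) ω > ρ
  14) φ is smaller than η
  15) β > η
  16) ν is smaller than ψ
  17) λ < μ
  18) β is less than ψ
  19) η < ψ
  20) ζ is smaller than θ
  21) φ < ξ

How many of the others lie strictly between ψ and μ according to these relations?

2

The relations place μ below ψ. An element lies strictly between them when it is forced above μ and also forced below ψ.
Above μ: {η, β, ξ}. Below ψ: {ζ, ρ, α, λ, φ, ν, η, β}.
Intersection: {η, β} — 2.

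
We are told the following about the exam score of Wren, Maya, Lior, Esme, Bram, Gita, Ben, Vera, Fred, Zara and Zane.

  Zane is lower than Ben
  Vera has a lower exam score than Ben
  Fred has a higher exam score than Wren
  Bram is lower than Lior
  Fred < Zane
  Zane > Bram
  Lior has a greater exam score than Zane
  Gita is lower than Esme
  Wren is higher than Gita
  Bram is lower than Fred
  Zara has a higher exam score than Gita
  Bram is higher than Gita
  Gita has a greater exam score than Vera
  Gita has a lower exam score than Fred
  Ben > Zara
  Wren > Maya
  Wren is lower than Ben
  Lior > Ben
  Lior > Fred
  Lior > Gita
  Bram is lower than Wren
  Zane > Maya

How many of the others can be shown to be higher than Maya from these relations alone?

5

Directly above Maya: Wren, Zane.
One step further: Fred, Ben, Lior (5 so far).
No other element is forced above Maya by the given relations, so the count is 5.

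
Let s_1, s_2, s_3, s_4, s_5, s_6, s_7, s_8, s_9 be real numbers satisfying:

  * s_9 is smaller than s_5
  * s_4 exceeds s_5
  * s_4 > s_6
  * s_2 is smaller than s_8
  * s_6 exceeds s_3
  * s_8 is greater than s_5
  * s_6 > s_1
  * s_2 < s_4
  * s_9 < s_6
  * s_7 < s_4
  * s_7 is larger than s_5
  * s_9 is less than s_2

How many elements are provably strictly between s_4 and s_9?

Chaining upward from s_9 reaches: s_5, s_2, s_8, s_7, s_6.
Chaining downward from s_4 reaches: s_3, s_5, s_2, s_1, s_7, s_6.
Strictly between s_9 and s_4 are those in both lists: s_5, s_2, s_7, s_6 — 4 elements.

4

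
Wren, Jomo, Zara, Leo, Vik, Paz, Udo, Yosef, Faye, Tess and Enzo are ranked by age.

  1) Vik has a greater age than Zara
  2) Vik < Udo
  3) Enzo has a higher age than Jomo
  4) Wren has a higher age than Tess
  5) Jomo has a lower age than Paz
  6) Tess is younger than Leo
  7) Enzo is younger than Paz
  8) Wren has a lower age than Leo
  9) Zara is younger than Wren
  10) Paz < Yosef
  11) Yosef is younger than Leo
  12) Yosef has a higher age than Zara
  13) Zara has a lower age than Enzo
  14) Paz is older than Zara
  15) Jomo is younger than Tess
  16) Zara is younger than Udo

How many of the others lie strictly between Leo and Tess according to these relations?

1

The relations place Tess below Leo. An element lies strictly between them when it is forced above Tess and also forced below Leo.
Above Tess: {Wren}. Below Leo: {Jomo, Zara, Enzo, Paz, Yosef, Wren}.
Intersection: {Wren} — 1.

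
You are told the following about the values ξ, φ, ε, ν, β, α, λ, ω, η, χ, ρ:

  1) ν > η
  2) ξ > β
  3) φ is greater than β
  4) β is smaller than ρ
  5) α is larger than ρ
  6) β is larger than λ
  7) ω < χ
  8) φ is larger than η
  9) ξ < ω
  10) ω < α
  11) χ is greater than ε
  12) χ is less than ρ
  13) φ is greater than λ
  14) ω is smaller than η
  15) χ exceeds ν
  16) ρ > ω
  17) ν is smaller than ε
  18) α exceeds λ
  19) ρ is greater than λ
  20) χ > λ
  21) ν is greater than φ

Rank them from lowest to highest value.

λ < β < ξ < ω < η < φ < ν < ε < χ < ρ < α

The consecutive links are each given: λ < β; β < ξ; ξ < ω; ω < η; η < φ; φ < ν; ν < ε; ε < χ; χ < ρ; ρ < α.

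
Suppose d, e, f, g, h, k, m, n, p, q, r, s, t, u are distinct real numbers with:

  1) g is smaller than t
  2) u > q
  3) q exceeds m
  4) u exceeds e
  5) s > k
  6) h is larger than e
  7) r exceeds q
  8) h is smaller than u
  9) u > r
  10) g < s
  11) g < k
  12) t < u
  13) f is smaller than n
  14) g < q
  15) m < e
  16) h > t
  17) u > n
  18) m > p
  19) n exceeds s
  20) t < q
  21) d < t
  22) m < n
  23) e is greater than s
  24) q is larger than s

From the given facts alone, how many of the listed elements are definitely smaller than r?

The elements the relations force below r are g, k, p, d, m, s, t, q — no chain reaches any other.
That is 8.

8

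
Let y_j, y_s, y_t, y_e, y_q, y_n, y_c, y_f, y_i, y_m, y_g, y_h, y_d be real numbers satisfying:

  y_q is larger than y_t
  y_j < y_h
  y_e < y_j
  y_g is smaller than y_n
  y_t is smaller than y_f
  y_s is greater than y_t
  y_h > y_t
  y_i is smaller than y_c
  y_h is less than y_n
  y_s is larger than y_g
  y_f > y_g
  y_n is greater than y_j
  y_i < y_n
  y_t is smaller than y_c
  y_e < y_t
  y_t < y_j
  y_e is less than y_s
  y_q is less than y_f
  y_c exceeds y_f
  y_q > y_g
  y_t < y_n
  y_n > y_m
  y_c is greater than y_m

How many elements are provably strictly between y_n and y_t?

Chaining upward from y_t reaches: y_q, y_f, y_j, y_c, y_h, y_s.
Chaining downward from y_n reaches: y_e, y_g, y_m, y_j, y_i, y_h.
Strictly between y_t and y_n are those in both lists: y_j, y_h — 2 elements.

2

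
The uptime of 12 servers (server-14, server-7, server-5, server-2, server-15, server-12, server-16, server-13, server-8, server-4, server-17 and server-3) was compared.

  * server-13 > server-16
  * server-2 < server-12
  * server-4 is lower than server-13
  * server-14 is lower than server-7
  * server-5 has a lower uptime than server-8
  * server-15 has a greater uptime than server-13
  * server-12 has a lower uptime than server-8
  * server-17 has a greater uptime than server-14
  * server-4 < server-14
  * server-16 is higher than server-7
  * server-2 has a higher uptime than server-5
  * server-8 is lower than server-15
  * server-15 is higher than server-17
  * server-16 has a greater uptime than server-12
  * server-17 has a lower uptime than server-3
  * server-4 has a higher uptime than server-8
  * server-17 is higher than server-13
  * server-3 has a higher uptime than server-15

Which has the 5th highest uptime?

Chaining the given pairs: server-5 < server-2 < server-12 < server-8 < server-4 < server-14 < server-7 < server-16 < server-13 < server-17 < server-15 < server-3.
Counting 5 from the largest end gives server-16.

server-16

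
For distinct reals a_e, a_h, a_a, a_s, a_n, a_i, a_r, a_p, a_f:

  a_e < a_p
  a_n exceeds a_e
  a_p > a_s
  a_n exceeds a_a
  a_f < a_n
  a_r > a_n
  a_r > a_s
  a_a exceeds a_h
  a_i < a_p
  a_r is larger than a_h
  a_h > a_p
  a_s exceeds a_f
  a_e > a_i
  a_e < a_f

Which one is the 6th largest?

The consecutive relations fix a unique order: a_i < a_e < a_f < a_s < a_p < a_h < a_a < a_n < a_r.
The 6th largest is a_s.

a_s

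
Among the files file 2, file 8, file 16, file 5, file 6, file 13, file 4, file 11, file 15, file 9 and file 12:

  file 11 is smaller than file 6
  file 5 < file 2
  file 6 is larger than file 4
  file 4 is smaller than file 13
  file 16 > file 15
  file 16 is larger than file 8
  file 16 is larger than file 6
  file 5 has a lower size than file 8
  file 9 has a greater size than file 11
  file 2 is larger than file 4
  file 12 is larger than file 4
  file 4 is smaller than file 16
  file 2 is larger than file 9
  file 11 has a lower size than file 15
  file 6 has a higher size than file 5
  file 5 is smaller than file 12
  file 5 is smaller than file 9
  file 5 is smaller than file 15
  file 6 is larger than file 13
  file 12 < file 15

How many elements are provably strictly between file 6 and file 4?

1

The relations place file 4 below file 6. An element lies strictly between them when it is forced above file 4 and also forced below file 6.
Above file 4: {file 12, file 15, file 13, file 2, file 16}. Below file 6: {file 5, file 11, file 13}.
Intersection: {file 13} — 1.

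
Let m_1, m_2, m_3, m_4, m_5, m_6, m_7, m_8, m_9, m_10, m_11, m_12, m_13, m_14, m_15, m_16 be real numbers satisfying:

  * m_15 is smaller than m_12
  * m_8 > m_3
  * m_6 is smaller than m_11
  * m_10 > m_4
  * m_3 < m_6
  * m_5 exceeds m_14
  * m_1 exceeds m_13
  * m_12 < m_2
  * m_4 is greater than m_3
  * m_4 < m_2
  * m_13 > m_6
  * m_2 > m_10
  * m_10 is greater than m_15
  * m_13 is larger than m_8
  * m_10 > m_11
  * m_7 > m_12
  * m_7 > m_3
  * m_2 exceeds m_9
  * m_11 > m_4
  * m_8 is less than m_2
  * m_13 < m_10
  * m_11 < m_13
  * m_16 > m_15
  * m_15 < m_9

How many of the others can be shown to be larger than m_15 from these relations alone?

6

The elements the relations force above m_15 are m_12, m_16, m_9, m_10, m_7, m_2 — no chain reaches any other.
That is 6.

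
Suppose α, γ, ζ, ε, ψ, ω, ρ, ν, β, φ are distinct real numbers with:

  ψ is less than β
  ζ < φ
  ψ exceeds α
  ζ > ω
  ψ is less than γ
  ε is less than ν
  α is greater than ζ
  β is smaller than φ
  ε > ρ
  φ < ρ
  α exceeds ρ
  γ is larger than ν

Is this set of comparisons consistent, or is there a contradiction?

inconsistent

Chaining the given relations yields α < ψ < β < φ < ρ, so α < ρ. But one relation states ρ < α. These cannot both hold.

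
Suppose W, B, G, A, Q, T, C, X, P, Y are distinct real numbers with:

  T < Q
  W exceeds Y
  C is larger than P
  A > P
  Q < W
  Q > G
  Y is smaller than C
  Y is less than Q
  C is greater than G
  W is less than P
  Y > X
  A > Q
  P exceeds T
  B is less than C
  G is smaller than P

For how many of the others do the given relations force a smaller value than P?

From P the given relations immediately reach T, G, W.
From those, Y, Q — 5 in total.
From those, X — 6 in total.
No other element is forced below P by the given relations, so the count is 6.

6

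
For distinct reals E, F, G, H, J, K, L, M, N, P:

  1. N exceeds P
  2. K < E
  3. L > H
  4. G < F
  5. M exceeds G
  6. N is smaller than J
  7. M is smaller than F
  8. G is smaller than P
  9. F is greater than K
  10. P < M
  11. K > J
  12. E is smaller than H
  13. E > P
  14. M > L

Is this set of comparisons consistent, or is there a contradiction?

consistent

The single ordering G < P < N < J < K < E < H < L < M < F satisfies every listed relation, so no contradiction arises.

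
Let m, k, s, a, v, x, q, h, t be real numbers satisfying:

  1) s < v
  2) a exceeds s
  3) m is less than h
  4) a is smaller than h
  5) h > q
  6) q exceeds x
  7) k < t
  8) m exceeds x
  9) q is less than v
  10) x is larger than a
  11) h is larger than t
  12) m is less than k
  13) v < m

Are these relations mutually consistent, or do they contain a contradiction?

consistent

Every relation is compatible with s < a < x < q < v < m < k < t < h; the set is consistent.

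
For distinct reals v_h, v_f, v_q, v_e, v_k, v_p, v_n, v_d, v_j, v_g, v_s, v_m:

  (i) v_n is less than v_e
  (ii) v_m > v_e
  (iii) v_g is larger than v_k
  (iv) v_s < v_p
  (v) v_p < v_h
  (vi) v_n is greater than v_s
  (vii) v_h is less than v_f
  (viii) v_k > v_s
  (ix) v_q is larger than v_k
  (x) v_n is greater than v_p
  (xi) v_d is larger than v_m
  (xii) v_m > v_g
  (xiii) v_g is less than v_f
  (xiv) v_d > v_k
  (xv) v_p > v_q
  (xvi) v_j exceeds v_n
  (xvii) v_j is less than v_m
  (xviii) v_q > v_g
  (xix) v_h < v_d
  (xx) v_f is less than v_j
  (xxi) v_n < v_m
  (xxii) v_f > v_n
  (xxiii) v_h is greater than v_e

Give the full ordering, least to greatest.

Nothing is placed below v_s, so it is least; from there v_s < v_k; v_k < v_g; v_g < v_q; v_q < v_p; v_p < v_n; v_n < v_e; v_e < v_h; v_h < v_f; v_f < v_j; v_j < v_m; v_m < v_d, each given directly.

v_s < v_k < v_g < v_q < v_p < v_n < v_e < v_h < v_f < v_j < v_m < v_d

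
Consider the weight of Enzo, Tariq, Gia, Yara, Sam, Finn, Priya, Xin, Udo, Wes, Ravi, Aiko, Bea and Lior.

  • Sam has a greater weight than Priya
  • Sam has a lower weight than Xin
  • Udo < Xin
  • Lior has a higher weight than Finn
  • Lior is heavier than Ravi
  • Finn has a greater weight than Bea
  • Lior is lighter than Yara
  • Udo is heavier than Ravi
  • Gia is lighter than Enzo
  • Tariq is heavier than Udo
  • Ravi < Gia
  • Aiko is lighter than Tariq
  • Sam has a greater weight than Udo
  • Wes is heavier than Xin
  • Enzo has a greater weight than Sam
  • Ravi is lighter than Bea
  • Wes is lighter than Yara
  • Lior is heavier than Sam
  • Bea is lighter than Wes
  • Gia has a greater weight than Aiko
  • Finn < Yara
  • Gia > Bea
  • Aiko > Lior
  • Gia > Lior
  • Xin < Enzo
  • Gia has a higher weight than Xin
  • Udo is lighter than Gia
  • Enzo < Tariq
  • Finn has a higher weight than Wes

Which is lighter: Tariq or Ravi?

Ravi

Link the given pairs in sequence: Ravi < Udo; Udo < Sam; Sam < Xin; Xin < Wes; Wes < Finn; Finn < Lior; Lior < Aiko; Aiko < Gia; Gia < Enzo; Enzo < Tariq.
Chaining these gives Ravi < Udo < Sam < Xin < Wes < Finn < Lior < Aiko < Gia < Enzo < Tariq.
So Ravi < Tariq; Ravi is the lighter of the two.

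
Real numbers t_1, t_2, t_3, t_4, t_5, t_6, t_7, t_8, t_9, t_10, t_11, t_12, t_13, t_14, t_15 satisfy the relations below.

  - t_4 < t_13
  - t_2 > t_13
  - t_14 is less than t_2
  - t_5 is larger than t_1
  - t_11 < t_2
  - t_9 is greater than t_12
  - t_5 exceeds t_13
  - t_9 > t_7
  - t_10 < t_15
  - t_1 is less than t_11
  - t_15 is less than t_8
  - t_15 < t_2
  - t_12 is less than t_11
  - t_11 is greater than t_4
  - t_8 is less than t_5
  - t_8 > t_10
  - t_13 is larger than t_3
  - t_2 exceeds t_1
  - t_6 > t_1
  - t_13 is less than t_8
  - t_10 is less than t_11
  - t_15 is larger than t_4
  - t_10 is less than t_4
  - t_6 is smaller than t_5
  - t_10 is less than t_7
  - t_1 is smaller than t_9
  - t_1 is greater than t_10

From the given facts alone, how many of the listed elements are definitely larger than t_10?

From t_10 the given relations immediately reach t_4, t_15, t_1, t_11, t_7, t_8.
From those, t_13, t_6, t_9, t_2, t_5 — 11 in total.
Nothing else is reachable above t_10; 11 in all.

11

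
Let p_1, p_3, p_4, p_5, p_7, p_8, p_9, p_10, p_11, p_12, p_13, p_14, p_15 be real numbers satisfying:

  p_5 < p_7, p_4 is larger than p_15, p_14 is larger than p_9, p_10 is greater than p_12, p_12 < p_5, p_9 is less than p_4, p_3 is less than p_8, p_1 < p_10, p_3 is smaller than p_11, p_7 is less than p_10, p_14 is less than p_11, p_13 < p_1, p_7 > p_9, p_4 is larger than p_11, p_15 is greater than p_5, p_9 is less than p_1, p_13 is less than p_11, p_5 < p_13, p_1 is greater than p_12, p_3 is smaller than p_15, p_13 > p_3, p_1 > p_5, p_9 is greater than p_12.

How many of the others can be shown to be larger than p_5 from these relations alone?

7

The elements the relations force above p_5 are p_15, p_13, p_7, p_11, p_4, p_1, p_10 — no chain reaches any other.
That is 7.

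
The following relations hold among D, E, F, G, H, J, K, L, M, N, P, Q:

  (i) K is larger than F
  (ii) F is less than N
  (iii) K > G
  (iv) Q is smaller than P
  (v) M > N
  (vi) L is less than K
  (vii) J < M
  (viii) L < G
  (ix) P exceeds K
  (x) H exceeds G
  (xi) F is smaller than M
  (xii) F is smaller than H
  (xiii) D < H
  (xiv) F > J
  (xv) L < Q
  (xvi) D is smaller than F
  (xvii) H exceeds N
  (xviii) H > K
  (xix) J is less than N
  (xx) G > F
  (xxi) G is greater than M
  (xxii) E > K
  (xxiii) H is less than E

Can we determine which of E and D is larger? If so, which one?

Link the given pairs in sequence: D < F; F < N; N < M; M < G; G < K; K < H; H < E.
Chaining these gives D < F < N < M < G < K < H < E.
So E is larger.

E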